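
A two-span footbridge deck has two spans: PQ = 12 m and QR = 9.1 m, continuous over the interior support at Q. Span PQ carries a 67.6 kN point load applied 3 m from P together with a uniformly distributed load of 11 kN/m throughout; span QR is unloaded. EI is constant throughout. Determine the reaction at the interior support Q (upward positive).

R_Q = 115.1 kN

Take M_Q as the redundant. Released structure: two simple spans PQ and QR with a hinge at Q.
Discontinuity in slope at Q on the released structure — sum the simple-span end rotations:
  span PQ: point load 67.6 at a = 3: Pab(L + a)/(6LEI) = 380.2/EI
  span PQ: UDL 11: wL³/(24EI) = 792/EI
  relative rotation θ_0 = (1172 + 0)/EI = 1172/EI
A unit hogging moment at Q produces rotation L₁/(3EI) + L₂/(3EI) = 7.033/EI.
Compatibility: M_Q·(L₁+L₂)/(3EI) = θ_0, giving M_Q = 166.7 kN·m (hogging).
Span PQ, ΣM about P with M_Q applied at Q: R_Q^{PQ}·12 = 994.8 + 166.7, so R_Q^{PQ} = 96.79 kN and R_P = 199.6 − 96.79 = 102.8 kN.
Span QR, ΣM about R: R_Q^{QR}·9.1 = 0 + 166.7, so R_Q^{QR} = 18.32 kN and R_R = 0 − 18.32 = -18.32 kN.
R_Q = 96.79 + 18.32 = 115.1 kN.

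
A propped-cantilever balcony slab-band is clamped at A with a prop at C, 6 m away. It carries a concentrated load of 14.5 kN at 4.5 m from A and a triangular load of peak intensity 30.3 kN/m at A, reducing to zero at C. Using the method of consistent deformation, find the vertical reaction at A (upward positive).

R_A = 78.04 kN

Choose R_C as the redundant. The primary structure is the cantilever fixed at A.
Deflection at C on the released cantilever, summing each load's contribution:
  point load 14.5 at a = 4.5: Pa²(3L − a)/(6EI) = 660.7/EI
  triangular load, peak 30.3 at the fixed end: w₀L⁴/(30EI) = 1309/EI
  δ_0 = 1970/EI
Tip deflection under a unit load at C: L³/(3EI) = 72/EI.
Compatibility at C: δ_0 − R_C·δ_{CC} = 0, so R_C = 1970/72 = 27.36 kN.
Vertical equilibrium: R_A = ΣP − R_C = 105.4 − 27.36 = 78.04 kN.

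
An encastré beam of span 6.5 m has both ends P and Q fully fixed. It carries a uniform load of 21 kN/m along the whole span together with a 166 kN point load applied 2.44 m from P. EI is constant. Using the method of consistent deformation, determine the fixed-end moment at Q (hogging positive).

Release both end moments; the primary structure is a simply-supported span PQ with redundants M_P and M_Q.
Simple-span end rotations at P and Q under the given loads:
  at P: UDL 21: wL³/(24EI) = 240.3/EI
  at Q: UDL 21: wL³/(24EI) = 240.3/EI
  at P: point load 166 at a = 2.44: Pab(L + b)/(6LEI) = 445.3/EI
  at Q: point load 166 at a = 2.44: Pab(L + a)/(6LEI) = 377/EI
  θ_P0 = 685.6/EI,  θ_Q0 = 617.3/EI
Flexibility coefficients: a unit moment at one end gives L/(3EI) there and L/(6EI) at the far end, so f₁₁ = f₂₂ = 2.167/EI and f₁₂ = f₂₁ = 1.083/EI.
Compatibility — zero rotation at each built-in end:
  2.167 M_P + 1.083 M_Q = 685.6
  1.083 M_P + 2.167 M_Q = 617.3
Solving the pair gives M_P = 232 kN·m and M_Q = 168.9 kN·m (hogging).

M_Q = 168.9 kN·m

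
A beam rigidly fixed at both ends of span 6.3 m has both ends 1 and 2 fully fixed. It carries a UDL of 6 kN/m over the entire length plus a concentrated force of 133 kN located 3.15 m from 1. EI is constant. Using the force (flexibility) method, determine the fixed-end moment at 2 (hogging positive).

M_2 = 124.6 kN·m

Take the two fixed-end moments M_1, M_2 as redundants; the released structure is the simple span 12.
End rotations of the released simple span under the applied load (×1/EI):
  at 1: UDL 6: wL³/(24EI) = 62.51/EI
  at 2: UDL 6: wL³/(24EI) = 62.51/EI
  at 1: point load 133 at a = 3.15: Pab(L + b)/(6LEI) = 329.9/EI
  at 2: point load 133 at a = 3.15: Pab(L + a)/(6LEI) = 329.9/EI
  θ_10 = 392.4/EI,  θ_20 = 392.4/EI
Flexibility coefficients: a unit moment at one end gives L/(3EI) there and L/(6EI) at the far end, so f₁₁ = f₂₂ = 2.1/EI and f₁₂ = f₂₁ = 1.05/EI.
Compatibility — zero rotation at each built-in end:
  2.1 M_1 + 1.05 M_2 = 392.4
  1.05 M_1 + 2.1 M_2 = 392.4
Solving the pair gives M_1 = 124.6 kN·m and M_2 = 124.6 kN·m (hogging).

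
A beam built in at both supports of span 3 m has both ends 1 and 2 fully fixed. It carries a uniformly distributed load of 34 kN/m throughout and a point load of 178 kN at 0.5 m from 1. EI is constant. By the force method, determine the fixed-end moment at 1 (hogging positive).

M_1 = 87.31 kN·m

Take the two fixed-end moments M_1, M_2 as redundants; the released structure is the simple span 12.
End rotations of the released simple span under the applied load (×1/EI):
  at 1: UDL 34: wL³/(24EI) = 38.25/EI
  at 2: UDL 34: wL³/(24EI) = 38.25/EI
  at 1: point load 178 at a = 0.5: Pab(L + b)/(6LEI) = 67.99/EI
  at 2: point load 178 at a = 0.5: Pab(L + a)/(6LEI) = 43.26/EI
  θ_10 = 106.2/EI,  θ_20 = 81.51/EI
Flexibility coefficients: a unit moment at one end gives L/(3EI) there and L/(6EI) at the far end, so f₁₁ = f₂₂ = 1/EI and f₁₂ = f₂₁ = 0.5/EI.
Compatibility — zero rotation at each built-in end:
  1 M_1 + 0.5 M_2 = 106.2
  0.5 M_1 + 1 M_2 = 81.51
Solving the pair gives M_1 = 87.31 kN·m and M_2 = 37.86 kN·m (hogging).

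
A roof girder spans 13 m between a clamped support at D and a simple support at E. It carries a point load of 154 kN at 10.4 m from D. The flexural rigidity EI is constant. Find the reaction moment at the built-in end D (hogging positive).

M_D = 192.2 kN·m

Take the reaction at E as the redundant and release it; the primary structure is a cantilever fixed at D.
Deflection at E on the released cantilever, summing each load's contribution:
  point load 154 at a = 10.4: Pa²(3L − a)/(6EI) = 79397/EI
Tip deflection under a unit load at E: L³/(3EI) = 732.3/EI.
Compatibility at E: δ_0 − R_E·δ_{EE} = 0, so R_E = 79397/732.3 = 108.4 kN.
Moment equilibrium about D: M_D = Σ(load moments about D) − R_E·L = 1602 − 108.4×13 = 192.2 kN·m.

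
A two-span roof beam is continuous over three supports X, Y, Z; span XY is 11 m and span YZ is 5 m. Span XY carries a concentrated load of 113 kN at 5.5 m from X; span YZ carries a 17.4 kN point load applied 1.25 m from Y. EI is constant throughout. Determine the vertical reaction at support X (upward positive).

Insert a hinge at Y; M_Y is the redundant, and each span becomes simply supported.
End slopes at the hinge Y, treating each span as simply supported:
  span XY: point load 113 at a = 5.5: Pab(L + a)/(6LEI) = 854.6/EI
  span YZ: point load 17.4 at a = 1.25: Pab(L + b)/(6LEI) = 23.79/EI
  relative rotation θ_0 = (854.6 + 23.79)/EI = 878.4/EI
A unit hogging moment at Y produces rotation L₁/(3EI) + L₂/(3EI) = 5.333/EI.
Compatibility: M_Y·(L₁+L₂)/(3EI) = θ_0, giving M_Y = 164.7 kN·m (hogging).
Span XY, ΣM about X with M_Y applied at Y: R_Y^{XY}·11 = 621.5 + 164.7, so R_Y^{XY} = 71.47 kN and R_X = 113 − 71.47 = 41.53 kN.

R_X = 41.53 kN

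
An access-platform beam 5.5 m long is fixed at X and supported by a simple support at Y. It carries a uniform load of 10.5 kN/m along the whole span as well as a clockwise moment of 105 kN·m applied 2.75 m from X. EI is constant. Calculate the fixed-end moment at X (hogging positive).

Release the roller at Y. Primary structure: cantilever fixed at X.
Primary-structure tip deflection at Y by superposition:
  UDL 10.5: wL⁴/(8EI) = 1201/EI
  clockwise couple 105 at a = 2.75: M₀a(2L − a)/(2EI) = 1191/EI
  δ_0 = 2392/EI
Flexibility coefficient — unit upward force at Y: δ_{YY} = L³/(3EI) = 55.46/EI.
The prop prevents deflection at Y: R_Y = δ_0/δ_{YY} = 2392/55.46 = 43.13 kN.
Moment equilibrium about X: M_X = Σ(load moments about X) − R_Y·L = 263.8 − 43.13×5.5 = 26.58 kN·m.

M_X = 26.58 kN·m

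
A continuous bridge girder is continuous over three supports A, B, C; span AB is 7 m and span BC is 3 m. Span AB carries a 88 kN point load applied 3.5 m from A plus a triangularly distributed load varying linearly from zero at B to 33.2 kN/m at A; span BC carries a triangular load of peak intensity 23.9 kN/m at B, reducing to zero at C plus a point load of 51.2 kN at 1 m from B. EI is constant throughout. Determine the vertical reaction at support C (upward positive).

R_C = -24.35 kN

Take M_B as the redundant. Released structure: two simple spans AB and BC with a hinge at B.
End slopes at the hinge B, treating each span as simply supported:
  span AB: point load 88 at a = 3.5: Pab(L + a)/(6LEI) = 269.5/EI
  span AB: triangular load, peak 33.2: 7w₀L³/(360EI) = 221.4/EI
  span BC: triangular load, peak 23.9: w₀L³/(45EI) = 14.34/EI
  span BC: point load 51.2 at a = 1: Pab(L + b)/(6LEI) = 28.44/EI
  relative rotation θ_0 = (490.9 + 42.78)/EI = 533.7/EI
A unit hogging moment at B produces rotation L₁/(3EI) + L₂/(3EI) = 3.333/EI.
Compatibility: M_B·(L₁+L₂)/(3EI) = θ_0, giving M_B = 160.1 kN·m (hogging).
Span BC, ΣM about C: R_B^{BC}·3 = 174.1 + 160.1, so R_B^{BC} = 111.4 kN and R_C = 87.05 − 111.4 = -24.35 kN.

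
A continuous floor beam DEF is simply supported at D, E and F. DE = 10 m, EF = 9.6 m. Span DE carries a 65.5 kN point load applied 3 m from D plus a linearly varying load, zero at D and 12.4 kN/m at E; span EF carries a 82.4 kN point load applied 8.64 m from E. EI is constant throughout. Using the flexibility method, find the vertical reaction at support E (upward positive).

R_E = 91.06 kN

Release continuity at E by inserting a hinge; the redundant is the internal moment M_E. The primary structure is two simply-supported spans DE and EF.
Rotations at E on the released spans (each span's end-slope, ×1/EI):
  span DE: point load 65.5 at a = 3: Pab(L + a)/(6LEI) = 298/EI
  span DE: triangular load, peak 12.4: w₀L³/(45EI) = 275.6/EI
  span EF: point load 82.4 at a = 8.64: Pab(L + b)/(6LEI) = 125.3/EI
  relative rotation θ_0 = (573.6 + 125.3)/EI = 698.9/EI
A unit hogging moment at E produces rotation L₁/(3EI) + L₂/(3EI) = 6.533/EI.
Slope continuity at E: θ_0 = M_E·6.533/EI, so M_E = 698.9/6.533 = 107 kN·m (hogging).
Span DE, ΣM about D with M_E applied at E: R_E^{DE}·10 = 609.8 + 107, so R_E^{DE} = 71.68 kN and R_D = 127.5 − 71.68 = 55.82 kN.
Span EF, ΣM about F: R_E^{EF}·9.6 = 79.1 + 107, so R_E^{EF} = 19.38 kN and R_F = 82.4 − 19.38 = 63.02 kN.
R_E = 71.68 + 19.38 = 91.06 kN.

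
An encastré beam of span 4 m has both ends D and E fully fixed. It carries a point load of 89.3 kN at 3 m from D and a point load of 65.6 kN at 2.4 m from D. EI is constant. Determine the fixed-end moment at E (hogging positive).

Release both end moments; the primary structure is a simply-supported span DE with redundants M_D and M_E.
Simple-span end rotations at D and E under the given loads:
  at D: point load 89.3 at a = 3: Pab(L + b)/(6LEI) = 55.81/EI
  at E: point load 89.3 at a = 3: Pab(L + a)/(6LEI) = 78.14/EI
  at D: point load 65.6 at a = 2.4: Pab(L + b)/(6LEI) = 58.78/EI
  at E: point load 65.6 at a = 2.4: Pab(L + a)/(6LEI) = 67.17/EI
  θ_D0 = 114.6/EI,  θ_E0 = 145.3/EI
Flexibility coefficients: a unit moment at one end gives L/(3EI) there and L/(6EI) at the far end, so f₁₁ = f₂₂ = 1.333/EI and f₁₂ = f₂₁ = 0.6667/EI.
Compatibility — zero rotation at each built-in end:
  1.333 M_D + 0.6667 M_E = 114.6
  0.6667 M_D + 1.333 M_E = 145.3
Solving the pair gives M_D = 41.93 kN·m and M_E = 88.02 kN·m (hogging).

M_E = 88.02 kN·m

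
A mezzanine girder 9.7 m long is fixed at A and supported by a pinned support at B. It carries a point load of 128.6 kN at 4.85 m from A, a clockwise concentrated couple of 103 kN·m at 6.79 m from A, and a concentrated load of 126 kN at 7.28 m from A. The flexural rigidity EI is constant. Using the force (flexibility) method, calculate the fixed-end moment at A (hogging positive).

Release the roller at B. Primary structure: cantilever fixed at A.
Deflection at B on the released cantilever, summing each load's contribution:
  point load 128.6 at a = 4.85: Pa²(3L − a)/(6EI) = 12226/EI
  clockwise couple 103 at a = 6.79: M₀a(2L − a)/(2EI) = 4410/EI
  point load 126 at a = 7.28: Pa²(3L − a)/(6EI) = 24285/EI
  δ_0 = 40920/EI
Tip deflection under a unit load at B: L³/(3EI) = 304.2/EI.
The prop prevents deflection at B: R_B = δ_0/δ_{BB} = 40920/304.2 = 134.5 kN.
Moment equilibrium about A: M_A = Σ(load moments about A) − R_B·L = 1644 − 134.5×9.7 = 339.3 kN·m.

M_A = 339.3 kN·m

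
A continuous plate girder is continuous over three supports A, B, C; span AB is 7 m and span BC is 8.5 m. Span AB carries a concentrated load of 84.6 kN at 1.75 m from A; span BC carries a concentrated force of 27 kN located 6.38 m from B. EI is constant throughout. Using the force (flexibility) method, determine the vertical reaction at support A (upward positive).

R_A = 56.87 kN

Release continuity at B by inserting a hinge; the redundant is the internal moment M_B. The primary structure is two simply-supported spans AB and BC.
End slopes at the hinge B, treating each span as simply supported:
  span AB: point load 84.6 at a = 1.75: Pab(L + a)/(6LEI) = 161.9/EI
  span BC: point load 27 at a = 6.38: Pab(L + b)/(6LEI) = 76.05/EI
  relative rotation θ_0 = (161.9 + 76.05)/EI = 238/EI
A unit hogging moment at B produces rotation L₁/(3EI) + L₂/(3EI) = 5.167/EI.
Compatibility: M_B·(L₁+L₂)/(3EI) = θ_0, giving M_B = 46.06 kN·m (hogging).
Span AB, ΣM about A with M_B applied at B: R_B^{AB}·7 = 148.1 + 46.06, so R_B^{AB} = 27.73 kN and R_A = 84.6 − 27.73 = 56.87 kN.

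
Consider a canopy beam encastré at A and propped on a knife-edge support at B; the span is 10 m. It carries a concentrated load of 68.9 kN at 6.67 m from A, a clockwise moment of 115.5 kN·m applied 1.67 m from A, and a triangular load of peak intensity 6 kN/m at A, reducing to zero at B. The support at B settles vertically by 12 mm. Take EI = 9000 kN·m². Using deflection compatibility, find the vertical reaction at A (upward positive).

Choose R_B as the redundant. The primary structure is the cantilever fixed at A.
Deflection at B on the released cantilever, summing each load's contribution:
  point load 68.9 at a = 6.67: Pa²(3L − a)/(6EI) = 11919/EI
  clockwise couple 115.5 at a = 1.67: M₀a(2L − a)/(2EI) = 1768/EI
  triangular load, peak 6 at the fixed end: w₀L⁴/(30EI) = 2000/EI
  δ_0 = 15687/EI
Tip deflection under a unit load at B: L³/(3EI) = 333.3/EI.
With EI = 9000 kN·m²: δ_0 = 1.743 m and δ_{BB} = 0.037037 m/kN.
Compatibility — the beam at B must follow the support down by 0.012 m: δ_0 − R_B·δ_{BB} = 0.012, so R_B = (1.743 − 0.012)/0.037037 = 46.74 kN.
Vertical equilibrium: R_A = ΣP − R_B = 98.9 − 46.74 = 52.16 kN.

R_A = 52.16 kN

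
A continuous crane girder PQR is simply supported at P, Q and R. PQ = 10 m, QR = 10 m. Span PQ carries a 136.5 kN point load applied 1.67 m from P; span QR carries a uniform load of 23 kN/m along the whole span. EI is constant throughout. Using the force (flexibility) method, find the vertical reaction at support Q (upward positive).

R_Q = 177.6 kN

Take M_Q as the redundant. Released structure: two simple spans PQ and QR with a hinge at Q.
End slopes at the hinge Q, treating each span as simply supported:
  span PQ: point load 136.5 at a = 1.67: Pab(L + a)/(6LEI) = 369.3/EI
  span QR: UDL 23: wL³/(24EI) = 958.3/EI
  relative rotation θ_0 = (369.3 + 958.3)/EI = 1328/EI
A unit hogging moment at Q produces rotation L₁/(3EI) + L₂/(3EI) = 6.667/EI.
Slope continuity at Q: θ_0 = M_Q·6.667/EI, so M_Q = 1328/6.667 = 199.1 kN·m (hogging).
Span PQ, ΣM about P with M_Q applied at Q: R_Q^{PQ}·10 = 228 + 199.1, so R_Q^{PQ} = 42.71 kN and R_P = 136.5 − 42.71 = 93.79 kN.
Span QR, ΣM about R: R_Q^{QR}·10 = 1150 + 199.1, so R_Q^{QR} = 134.9 kN and R_R = 230 − 134.9 = 95.09 kN.
R_Q = 42.71 + 134.9 = 177.6 kN.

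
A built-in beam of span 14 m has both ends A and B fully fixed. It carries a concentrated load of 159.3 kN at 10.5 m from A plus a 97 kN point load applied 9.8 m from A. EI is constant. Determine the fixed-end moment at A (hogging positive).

Take the two fixed-end moments M_A, M_B as redundants; the released structure is the simple span AB.
End rotations of the released simple span under the applied load (×1/EI):
  at A: point load 159.3 at a = 10.5: Pab(L + b)/(6LEI) = 1220/EI
  at B: point load 159.3 at a = 10.5: Pab(L + a)/(6LEI) = 1707/EI
  at A: point load 97 at a = 9.8: Pab(L + b)/(6LEI) = 865/EI
  at B: point load 97 at a = 9.8: Pab(L + a)/(6LEI) = 1131/EI
  θ_A0 = 2085/EI,  θ_B0 = 2839/EI
Flexibility coefficients: a unit moment at one end gives L/(3EI) there and L/(6EI) at the far end, so f₁₁ = f₂₂ = 4.667/EI and f₁₂ = f₂₁ = 2.333/EI.
Compatibility — zero rotation at each built-in end:
  4.667 M_A + 2.333 M_B = 2085
  2.333 M_A + 4.667 M_B = 2839
Solving the pair gives M_A = 190.1 kN·m and M_B = 513.2 kN·m (hogging).

M_A = 190.1 kN·m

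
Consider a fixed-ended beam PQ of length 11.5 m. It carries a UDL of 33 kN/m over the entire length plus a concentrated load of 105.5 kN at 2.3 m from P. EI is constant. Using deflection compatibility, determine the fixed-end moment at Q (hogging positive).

M_Q = 402.5 kN·m

Take the two fixed-end moments M_P, M_Q as redundants; the released structure is the simple span PQ.
Simple-span end rotations at P and Q under the given loads:
  at P: UDL 33: wL³/(24EI) = 2091/EI
  at Q: UDL 33: wL³/(24EI) = 2091/EI
  at P: point load 105.5 at a = 2.3: Pab(L + b)/(6LEI) = 669.7/EI
  at Q: point load 105.5 at a = 2.3: Pab(L + a)/(6LEI) = 446.5/EI
  θ_P0 = 2761/EI,  θ_Q0 = 2538/EI
Flexibility coefficients: a unit moment at one end gives L/(3EI) there and L/(6EI) at the far end, so f₁₁ = f₂₂ = 3.833/EI and f₁₂ = f₂₁ = 1.917/EI.
Compatibility — zero rotation at each built-in end:
  3.833 M_P + 1.917 M_Q = 2761
  1.917 M_P + 3.833 M_Q = 2538
Solving the pair gives M_P = 519 kN·m and M_Q = 402.5 kN·m (hogging).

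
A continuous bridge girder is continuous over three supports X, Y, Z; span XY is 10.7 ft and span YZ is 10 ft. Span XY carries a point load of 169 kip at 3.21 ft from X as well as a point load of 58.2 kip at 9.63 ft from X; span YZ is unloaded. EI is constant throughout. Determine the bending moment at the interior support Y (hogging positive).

Insert a hinge at Y; M_Y is the redundant, and each span becomes simply supported.
Rotations at Y on the released spans (each span's end-slope, ×1/EI):
  span XY: point load 169 at a = 3.21: Pab(L + a)/(6LEI) = 880.4/EI
  span XY: point load 58.2 at a = 9.63: Pab(L + a)/(6LEI) = 189.9/EI
  relative rotation θ_0 = (1070 + 0)/EI = 1070/EI
A unit hogging moment at Y produces rotation L₁/(3EI) + L₂/(3EI) = 6.9/EI.
Slope continuity at Y: θ_0 = M_Y·6.9/EI, so M_Y = 1070/6.9 = 155.1 kip·ft (hogging).

M_Y = 155.1 kip·ft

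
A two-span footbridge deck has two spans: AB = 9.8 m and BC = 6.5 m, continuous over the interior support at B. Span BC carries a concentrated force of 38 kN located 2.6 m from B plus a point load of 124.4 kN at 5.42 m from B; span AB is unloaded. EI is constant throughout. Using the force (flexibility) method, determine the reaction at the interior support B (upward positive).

R_B = 54.97 kN

Release continuity at B by inserting a hinge; the redundant is the internal moment M_B. The primary structure is two simply-supported spans AB and BC.
Rotations at B on the released spans (each span's end-slope, ×1/EI):
  span BC: point load 38 at a = 2.6: Pab(L + b)/(6LEI) = 102.8/EI
  span BC: point load 124.4 at a = 5.42: Pab(L + b)/(6LEI) = 141.5/EI
  relative rotation θ_0 = (0 + 244.3)/EI = 244.3/EI
A unit hogging moment at B produces rotation L₁/(3EI) + L₂/(3EI) = 5.433/EI.
Slope continuity at B: θ_0 = M_B·5.433/EI, so M_B = 244.3/5.433 = 44.96 kN·m (hogging).
Span AB, ΣM about A with M_B applied at B: R_B^{AB}·9.8 = 0 + 44.96, so R_B^{AB} = 4.588 kN and R_A = 0 − 4.588 = -4.588 kN.
Span BC, ΣM about C: R_B^{BC}·6.5 = 282.6 + 44.96, so R_B^{BC} = 50.39 kN and R_C = 162.4 − 50.39 = 112 kN.
R_B = 4.588 + 50.39 = 54.97 kN.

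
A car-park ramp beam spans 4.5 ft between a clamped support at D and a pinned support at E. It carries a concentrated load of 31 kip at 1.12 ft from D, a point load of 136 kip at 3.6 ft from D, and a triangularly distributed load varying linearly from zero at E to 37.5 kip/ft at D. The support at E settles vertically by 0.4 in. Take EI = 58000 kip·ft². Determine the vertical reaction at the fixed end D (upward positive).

Remove the prop at E; the released (primary) structure is a cantilever built in at D.
Free-end deflection of the primary structure under the applied loading (downward +):
  point load 31 at a = 1.12: Pa²(3L − a)/(6EI) = 80.24/EI
  point load 136 at a = 3.6: Pa²(3L − a)/(6EI) = 2908/EI
  triangular load, peak 37.5 at the fixed end: w₀L⁴/(30EI) = 512.6/EI
  δ_0 = 3501/EI
Flexibility coefficient — unit upward force at E: δ_{EE} = L³/(3EI) = 30.38/EI.
With EI = 58000 kip·ft²: δ_0 = 0.060363 ft and δ_{EE} = 0.000524 ft/kip.
Compatibility — the beam at E must follow the support down by 0.03333 ft: δ_0 − R_E·δ_{EE} = 0.03333, so R_E = (0.060363 − 0.03333)/0.000524 = 51.61 kip.
Vertical equilibrium: R_D = ΣP − R_E = 251.4 − 51.61 = 199.8 kip.

R_D = 199.8 kip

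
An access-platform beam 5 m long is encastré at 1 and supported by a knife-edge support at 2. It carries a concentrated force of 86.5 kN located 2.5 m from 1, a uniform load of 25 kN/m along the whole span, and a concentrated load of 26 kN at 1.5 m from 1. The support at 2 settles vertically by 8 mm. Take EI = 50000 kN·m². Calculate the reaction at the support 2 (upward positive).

R_2 = 67.47 kN

Remove the prop at 2; the released (primary) structure is a cantilever built in at 1.
Primary-structure tip deflection at 2 by superposition:
  point load 86.5 at a = 2.5: Pa²(3L − a)/(6EI) = 1126/EI
  UDL 25: wL⁴/(8EI) = 1953/EI
  point load 26 at a = 1.5: Pa²(3L − a)/(6EI) = 131.6/EI
  δ_0 = 3211/EI
Flexibility coefficient — unit upward force at 2: δ_{22} = L³/(3EI) = 41.67/EI.
With EI = 50000 kN·m²: δ_0 = 0.064221 m and δ_{22} = 0.000833 m/kN.
Compatibility — the beam at 2 must follow the support down by 0.008 m: δ_0 − R_2·δ_{22} = 0.008, so R_2 = (0.064221 − 0.008)/0.000833 = 67.47 kN.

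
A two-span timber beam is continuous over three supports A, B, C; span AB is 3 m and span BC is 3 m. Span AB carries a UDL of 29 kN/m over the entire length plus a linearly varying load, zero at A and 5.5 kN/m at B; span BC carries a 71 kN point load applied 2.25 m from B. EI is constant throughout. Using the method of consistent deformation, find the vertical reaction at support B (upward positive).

R_B = 87.05 kN

Take M_B as the redundant. Released structure: two simple spans AB and BC with a hinge at B.
Discontinuity in slope at B on the released structure — sum the simple-span end rotations:
  span AB: UDL 29: wL³/(24EI) = 32.62/EI
  span AB: triangular load, peak 5.5: w₀L³/(45EI) = 3.3/EI
  span BC: point load 71 at a = 2.25: Pab(L + b)/(6LEI) = 24.96/EI
  relative rotation θ_0 = (35.92 + 24.96)/EI = 60.89/EI
A unit hogging moment at B produces rotation L₁/(3EI) + L₂/(3EI) = 2/EI.
Slope continuity at B: θ_0 = M_B·2/EI, so M_B = 60.89/2 = 30.44 kN·m (hogging).
Span AB, ΣM about A with M_B applied at B: R_B^{AB}·3 = 147 + 30.44, so R_B^{AB} = 59.15 kN and R_A = 95.25 − 59.15 = 36.1 kN.
Span BC, ΣM about C: R_B^{BC}·3 = 53.25 + 30.44, so R_B^{BC} = 27.9 kN and R_C = 71 − 27.9 = 43.1 kN.
R_B = 59.15 + 27.9 = 87.05 kN.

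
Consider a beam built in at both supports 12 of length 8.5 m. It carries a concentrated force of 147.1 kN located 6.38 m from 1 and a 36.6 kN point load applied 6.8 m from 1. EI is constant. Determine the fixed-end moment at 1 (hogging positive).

Release both end moments; the primary structure is a simply-supported span 12 with redundants M_1 and M_2.
On the primary (simply-supported) span, the end slopes from the loading are:
  at 1: point load 147.1 at a = 6.38: Pab(L + b)/(6LEI) = 414.3/EI
  at 2: point load 147.1 at a = 6.38: Pab(L + a)/(6LEI) = 580.5/EI
  at 1: point load 36.6 at a = 6.8: Pab(L + b)/(6LEI) = 84.62/EI
  at 2: point load 36.6 at a = 6.8: Pab(L + a)/(6LEI) = 126.9/EI
  θ_10 = 498.9/EI,  θ_20 = 707.4/EI
Flexibility coefficients: a unit moment at one end gives L/(3EI) there and L/(6EI) at the far end, so f₁₁ = f₂₂ = 2.833/EI and f₁₂ = f₂₁ = 1.417/EI.
Compatibility — zero rotation at each built-in end:
  2.833 M_1 + 1.417 M_2 = 498.9
  1.417 M_1 + 2.833 M_2 = 707.4
Solving the pair gives M_1 = 68.34 kN·m and M_2 = 215.5 kN·m (hogging).

M_1 = 68.34 kN·m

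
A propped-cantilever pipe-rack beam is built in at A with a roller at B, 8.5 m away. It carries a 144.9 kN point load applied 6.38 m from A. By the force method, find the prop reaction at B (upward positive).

R_B = 91.81 kN

Take the reaction at B as the redundant and release it; the primary structure is a cantilever fixed at A.
Deflection at B on the released cantilever, summing each load's contribution:
  point load 144.9 at a = 6.38: Pa²(3L − a)/(6EI) = 18795/EI
Flexibility coefficient — unit upward force at B: δ_{BB} = L³/(3EI) = 204.7/EI.
The prop prevents deflection at B: R_B = δ_0/δ_{BB} = 18795/204.7 = 91.81 kN.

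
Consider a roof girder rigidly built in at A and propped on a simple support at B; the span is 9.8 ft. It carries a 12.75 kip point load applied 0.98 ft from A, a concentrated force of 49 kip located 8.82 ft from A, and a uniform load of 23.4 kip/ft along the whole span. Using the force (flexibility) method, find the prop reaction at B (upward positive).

R_B = 127.9 kip

Choose R_B as the redundant. The primary structure is the cantilever fixed at A.
Primary-structure tip deflection at B by superposition:
  point load 12.75 at a = 0.98: Pa²(3L − a)/(6EI) = 58/EI
  point load 49 at a = 8.82: Pa²(3L − a)/(6EI) = 13075/EI
  UDL 23.4: wL⁴/(8EI) = 26979/EI
  δ_0 = 40112/EI
Tip deflection under a unit load at B: L³/(3EI) = 313.7/EI.
The prop prevents deflection at B: R_B = δ_0/δ_{BB} = 40112/313.7 = 127.9 kip.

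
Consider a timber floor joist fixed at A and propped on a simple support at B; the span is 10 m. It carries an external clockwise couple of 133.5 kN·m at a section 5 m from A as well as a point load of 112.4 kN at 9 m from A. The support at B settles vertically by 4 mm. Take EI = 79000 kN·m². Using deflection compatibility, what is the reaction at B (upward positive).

R_B = 109.7 kN

Take the reaction at B as the redundant and release it; the primary structure is a cantilever fixed at A.
Deflection at B on the released cantilever, summing each load's contribution:
  clockwise couple 133.5 at a = 5: M₀a(2L − a)/(2EI) = 5006/EI
  point load 112.4 at a = 9: Pa²(3L − a)/(6EI) = 31865/EI
  δ_0 = 36872/EI
Tip deflection under a unit load at B: L³/(3EI) = 333.3/EI.
With EI = 79000 kN·m²: δ_0 = 0.46673 m and δ_{BB} = 0.004219 m/kN.
Compatibility — the beam at B must follow the support down by 0.004 m: δ_0 − R_B·δ_{BB} = 0.004, so R_B = (0.46673 − 0.004)/0.004219 = 109.7 kN.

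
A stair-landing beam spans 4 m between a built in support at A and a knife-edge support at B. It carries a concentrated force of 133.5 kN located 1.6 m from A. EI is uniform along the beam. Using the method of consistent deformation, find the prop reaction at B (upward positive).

Remove the prop at B; the released (primary) structure is a cantilever built in at A.
Deflection at B on the released cantilever, summing each load's contribution:
  point load 133.5 at a = 1.6: Pa²(3L − a)/(6EI) = 592.4/EI
Tip deflection under a unit load at B: L³/(3EI) = 21.33/EI.
Compatibility at B: δ_0 − R_B·δ_{BB} = 0, so R_B = 592.4/21.33 = 27.77 kN.

R_B = 27.77 kN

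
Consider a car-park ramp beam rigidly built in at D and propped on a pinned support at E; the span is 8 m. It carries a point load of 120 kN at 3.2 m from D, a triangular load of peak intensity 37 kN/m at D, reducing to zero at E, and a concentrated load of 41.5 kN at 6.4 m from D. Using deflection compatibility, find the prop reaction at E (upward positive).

Take the reaction at E as the redundant and release it; the primary structure is a cantilever fixed at D.
Primary-structure tip deflection at E by superposition:
  point load 120 at a = 3.2: Pa²(3L − a)/(6EI) = 4260/EI
  triangular load, peak 37 at the fixed end: w₀L⁴/(30EI) = 5052/EI
  point load 41.5 at a = 6.4: Pa²(3L − a)/(6EI) = 4986/EI
  δ_0 = 14298/EI
Flexibility coefficient — unit upward force at E: δ_{EE} = L³/(3EI) = 170.7/EI.
Compatibility at E: δ_0 − R_E·δ_{EE} = 0, so R_E = 14298/170.7 = 83.78 kN.

R_E = 83.78 kN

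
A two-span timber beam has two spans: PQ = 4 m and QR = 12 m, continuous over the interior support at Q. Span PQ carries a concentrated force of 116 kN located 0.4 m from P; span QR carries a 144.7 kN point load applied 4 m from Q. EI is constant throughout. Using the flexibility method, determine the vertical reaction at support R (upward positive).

Insert a hinge at Q; M_Q is the redundant, and each span becomes simply supported.
Discontinuity in slope at Q on the released structure — sum the simple-span end rotations:
  span PQ: point load 116 at a = 0.4: Pab(L + a)/(6LEI) = 30.62/EI
  span QR: point load 144.7 at a = 4: Pab(L + b)/(6LEI) = 1286/EI
  relative rotation θ_0 = (30.62 + 1286)/EI = 1317/EI
A unit hogging moment at Q produces rotation L₁/(3EI) + L₂/(3EI) = 5.333/EI.
Slope continuity at Q: θ_0 = M_Q·5.333/EI, so M_Q = 1317/5.333 = 246.9 kN·m (hogging).
Span QR, ΣM about R: R_Q^{QR}·12 = 1158 + 246.9, so R_Q^{QR} = 117 kN and R_R = 144.7 − 117 = 27.66 kN.

R_R = 27.66 kN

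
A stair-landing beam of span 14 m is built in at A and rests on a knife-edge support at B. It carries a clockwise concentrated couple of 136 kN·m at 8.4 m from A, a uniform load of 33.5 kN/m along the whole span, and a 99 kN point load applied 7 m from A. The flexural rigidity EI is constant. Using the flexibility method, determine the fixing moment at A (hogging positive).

Remove the prop at B; the released (primary) structure is a cantilever built in at A.
Primary-structure tip deflection at B by superposition:
  clockwise couple 136 at a = 8.4: M₀a(2L − a)/(2EI) = 11196/EI
  UDL 33.5: wL⁴/(8EI) = 160867/EI
  point load 99 at a = 7: Pa²(3L − a)/(6EI) = 28298/EI
  δ_0 = 200360/EI
Tip deflection under a unit load at B: L³/(3EI) = 914.7/EI.
The prop prevents deflection at B: R_B = δ_0/δ_{BB} = 200360/914.7 = 219.1 kN.
Moment equilibrium about A: M_A = Σ(load moments about A) − R_B·L = 4112 − 219.1×14 = 1045 kN·m.

M_A = 1045 kN·m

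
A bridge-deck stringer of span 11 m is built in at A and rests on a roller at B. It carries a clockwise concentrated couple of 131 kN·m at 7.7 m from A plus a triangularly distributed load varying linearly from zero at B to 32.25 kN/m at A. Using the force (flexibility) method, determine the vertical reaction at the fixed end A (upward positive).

R_A = 125.6 kN

Remove the prop at B; the released (primary) structure is a cantilever built in at A.
Primary-structure tip deflection at B by superposition:
  clockwise couple 131 at a = 7.7: M₀a(2L − a)/(2EI) = 7212/EI
  triangular load, peak 32.25 at the fixed end: w₀L⁴/(30EI) = 15739/EI
  δ_0 = 22951/EI
Flexibility coefficient — unit upward force at B: δ_{BB} = L³/(3EI) = 443.7/EI.
The prop prevents deflection at B: R_B = δ_0/δ_{BB} = 22951/443.7 = 51.73 kN.
Vertical equilibrium: R_A = ΣP − R_B = 177.4 − 51.73 = 125.6 kN.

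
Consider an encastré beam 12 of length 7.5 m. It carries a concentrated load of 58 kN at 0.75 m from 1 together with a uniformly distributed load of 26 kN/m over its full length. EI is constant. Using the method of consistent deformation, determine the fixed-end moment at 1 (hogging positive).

M_1 = 157.1 kN·m

Take the two fixed-end moments M_1, M_2 as redundants; the released structure is the simple span 12.
End rotations of the released simple span under the applied load (×1/EI):
  at 1: point load 58 at a = 0.75: Pab(L + b)/(6LEI) = 92.98/EI
  at 2: point load 58 at a = 0.75: Pab(L + a)/(6LEI) = 53.83/EI
  at 1: UDL 26: wL³/(24EI) = 457/EI
  at 2: UDL 26: wL³/(24EI) = 457/EI
  θ_10 = 550/EI,  θ_20 = 510.9/EI
Flexibility coefficients: a unit moment at one end gives L/(3EI) there and L/(6EI) at the far end, so f₁₁ = f₂₂ = 2.5/EI and f₁₂ = f₂₁ = 1.25/EI.
Compatibility — zero rotation at each built-in end:
  2.5 M_1 + 1.25 M_2 = 550
  1.25 M_1 + 2.5 M_2 = 510.9
Solving the pair gives M_1 = 157.1 kN·m and M_2 = 125.8 kN·m (hogging).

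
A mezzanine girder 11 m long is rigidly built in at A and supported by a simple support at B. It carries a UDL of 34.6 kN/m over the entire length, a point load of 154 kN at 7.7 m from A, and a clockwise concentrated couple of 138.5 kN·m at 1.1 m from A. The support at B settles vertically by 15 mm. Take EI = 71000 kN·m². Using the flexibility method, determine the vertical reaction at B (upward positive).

R_B = 230.7 kN

Take the reaction at B as the redundant and release it; the primary structure is a cantilever fixed at A.
Free-end deflection of the primary structure under the applied loading (downward +):
  UDL 34.6: wL⁴/(8EI) = 63322/EI
  point load 154 at a = 7.7: Pa²(3L − a)/(6EI) = 38501/EI
  clockwise couple 138.5 at a = 1.1: M₀a(2L − a)/(2EI) = 1592/EI
  δ_0 = 103415/EI
Tip deflection under a unit load at B: L³/(3EI) = 443.7/EI.
With EI = 71000 kN·m²: δ_0 = 1.4566 m and δ_{BB} = 0.006249 m/kN.
Compatibility — the beam at B must follow the support down by 0.015 m: δ_0 − R_B·δ_{BB} = 0.015, so R_B = (1.4566 − 0.015)/0.006249 = 230.7 kN.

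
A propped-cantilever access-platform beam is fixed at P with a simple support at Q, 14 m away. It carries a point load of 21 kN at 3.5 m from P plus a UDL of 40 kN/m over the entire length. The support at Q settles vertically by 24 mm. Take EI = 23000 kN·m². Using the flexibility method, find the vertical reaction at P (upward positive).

Choose R_Q as the redundant. The primary structure is the cantilever fixed at P.
Free-end deflection of the primary structure under the applied loading (downward +):
  point load 21 at a = 3.5: Pa²(3L − a)/(6EI) = 1651/EI
  UDL 40: wL⁴/(8EI) = 192080/EI
  δ_0 = 193731/EI
Tip deflection under a unit load at Q: L³/(3EI) = 914.7/EI.
With EI = 23000 kN·m²: δ_0 = 8.4231 m and δ_{QQ} = 0.039768 m/kN.
Compatibility — the beam at Q must follow the support down by 0.024 m: δ_0 − R_Q·δ_{QQ} = 0.024, so R_Q = (8.4231 − 0.024)/0.039768 = 211.2 kN.
Vertical equilibrium: R_P = ΣP − R_Q = 581 − 211.2 = 369.8 kN.

R_P = 369.8 kN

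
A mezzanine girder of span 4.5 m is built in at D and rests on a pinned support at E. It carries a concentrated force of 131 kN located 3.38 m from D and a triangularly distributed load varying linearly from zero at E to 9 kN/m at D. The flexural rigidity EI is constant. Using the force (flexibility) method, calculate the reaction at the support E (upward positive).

Release the roller at E. Primary structure: cantilever fixed at D.
Downward deflection at the released point E due to the loads:
  point load 131 at a = 3.38: Pa²(3L − a)/(6EI) = 2524/EI
  triangular load, peak 9 at the fixed end: w₀L⁴/(30EI) = 123/EI
  δ_0 = 2647/EI
Flexibility coefficient — unit upward force at E: δ_{EE} = L³/(3EI) = 30.38/EI.
The prop prevents deflection at E: R_E = δ_0/δ_{EE} = 2647/30.38 = 87.15 kN.

R_E = 87.15 kN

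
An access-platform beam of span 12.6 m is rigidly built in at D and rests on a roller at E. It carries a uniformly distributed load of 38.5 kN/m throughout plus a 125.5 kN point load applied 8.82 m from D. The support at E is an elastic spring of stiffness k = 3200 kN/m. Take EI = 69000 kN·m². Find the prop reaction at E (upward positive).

Take the reaction at E as the redundant and release it; the primary structure is a cantilever fixed at D.
Deflection at E on the released cantilever, summing each load's contribution:
  UDL 38.5: wL⁴/(8EI) = 121298/EI
  point load 125.5 at a = 8.82: Pa²(3L − a)/(6EI) = 47155/EI
  δ_0 = 168453/EI
Flexibility coefficient — unit upward force at E: δ_{EE} = L³/(3EI) = 666.8/EI.
With EI = 69000 kN·m²: δ_0 = 2.4413 m and δ_{EE} = 0.009664 m/kN.
Compatibility — the spring shortens by R_E/k under the reaction it provides: δ_0 − R_E·δ_{EE} = R_E/k. With 1/k = 0.000313 m/kN, R_E = δ_0 / (δ_{EE} + 1/k) = 2.4413 / (0.009664 + 0.000313) = 244.7 kN.

R_E = 244.7 kN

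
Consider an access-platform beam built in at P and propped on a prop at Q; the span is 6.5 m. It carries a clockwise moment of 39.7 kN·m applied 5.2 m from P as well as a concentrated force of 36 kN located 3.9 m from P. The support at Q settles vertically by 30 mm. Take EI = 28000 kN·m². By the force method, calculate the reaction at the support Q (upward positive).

Take the reaction at Q as the redundant and release it; the primary structure is a cantilever fixed at P.
Primary-structure tip deflection at Q by superposition:
  clockwise couple 39.7 at a = 5.2: M₀a(2L − a)/(2EI) = 805.1/EI
  point load 36 at a = 3.9: Pa²(3L − a)/(6EI) = 1424/EI
  δ_0 = 2229/EI
Flexibility coefficient — unit upward force at Q: δ_{QQ} = L³/(3EI) = 91.54/EI.
With EI = 28000 kN·m²: δ_0 = 0.079599 m and δ_{QQ} = 0.003269 m/kN.
Compatibility — the beam at Q must follow the support down by 0.03 m: δ_0 − R_Q·δ_{QQ} = 0.03, so R_Q = (0.079599 − 0.03)/0.003269 = 15.17 kN.

R_Q = 15.17 kN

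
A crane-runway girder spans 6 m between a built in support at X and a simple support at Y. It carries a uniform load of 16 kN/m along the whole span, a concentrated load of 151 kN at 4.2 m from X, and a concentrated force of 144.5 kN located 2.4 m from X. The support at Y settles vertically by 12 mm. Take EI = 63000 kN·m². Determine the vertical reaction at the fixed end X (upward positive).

R_X = 250.9 kN

Take the reaction at Y as the redundant and release it; the primary structure is a cantilever fixed at X.
Deflection at Y on the released cantilever, summing each load's contribution:
  UDL 16: wL⁴/(8EI) = 2592/EI
  point load 151 at a = 4.2: Pa²(3L − a)/(6EI) = 6126/EI
  point load 144.5 at a = 2.4: Pa²(3L − a)/(6EI) = 2164/EI
  δ_0 = 10882/EI
Flexibility coefficient — unit upward force at Y: δ_{YY} = L³/(3EI) = 72/EI.
With EI = 63000 kN·m²: δ_0 = 0.17274 m and δ_{YY} = 0.001143 m/kN.
Compatibility — the beam at Y must follow the support down by 0.012 m: δ_0 − R_Y·δ_{YY} = 0.012, so R_Y = (0.17274 − 0.012)/0.001143 = 140.6 kN.
Vertical equilibrium: R_X = ΣP − R_Y = 391.5 − 140.6 = 250.9 kN.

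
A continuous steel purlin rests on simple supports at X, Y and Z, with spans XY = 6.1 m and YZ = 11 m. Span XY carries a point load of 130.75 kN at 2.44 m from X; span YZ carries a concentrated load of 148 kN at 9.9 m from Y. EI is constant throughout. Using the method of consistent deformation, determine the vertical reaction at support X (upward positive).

R_X = 62.12 kN

Insert a hinge at Y; M_Y is the redundant, and each span becomes simply supported.
Discontinuity in slope at Y on the released structure — sum the simple-span end rotations:
  span XY: point load 130.75 at a = 2.44: Pab(L + a)/(6LEI) = 272.5/EI
  span YZ: point load 148 at a = 9.9: Pab(L + b)/(6LEI) = 295.5/EI
  relative rotation θ_0 = (272.5 + 295.5)/EI = 567.9/EI
A unit hogging moment at Y produces rotation L₁/(3EI) + L₂/(3EI) = 5.7/EI.
Slope continuity at Y: θ_0 = M_Y·5.7/EI, so M_Y = 567.9/5.7 = 99.64 kN·m (hogging).
Span XY, ΣM about X with M_Y applied at Y: R_Y^{XY}·6.1 = 319 + 99.64, so R_Y^{XY} = 68.63 kN and R_X = 130.8 − 68.63 = 62.12 kN.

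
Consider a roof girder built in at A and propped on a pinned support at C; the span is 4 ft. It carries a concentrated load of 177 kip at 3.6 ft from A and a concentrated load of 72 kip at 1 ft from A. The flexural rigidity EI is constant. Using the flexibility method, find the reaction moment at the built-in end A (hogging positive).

Remove the prop at C; the released (primary) structure is a cantilever built in at A.
Free-end deflection of the primary structure under the applied loading (downward +):
  point load 177 at a = 3.6: Pa²(3L − a)/(6EI) = 3211/EI
  point load 72 at a = 1: Pa²(3L − a)/(6EI) = 132/EI
  δ_0 = 3343/EI
Flexibility coefficient — unit upward force at C: δ_{CC} = L³/(3EI) = 21.33/EI.
Compatibility at C: δ_0 − R_C·δ_{CC} = 0, so R_C = 3343/21.33 = 156.7 kip.
Moment equilibrium about A: M_A = Σ(load moments about A) − R_C·L = 709.2 − 156.7×4 = 82.3 kip·ft.

M_A = 82.3 kip·ft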